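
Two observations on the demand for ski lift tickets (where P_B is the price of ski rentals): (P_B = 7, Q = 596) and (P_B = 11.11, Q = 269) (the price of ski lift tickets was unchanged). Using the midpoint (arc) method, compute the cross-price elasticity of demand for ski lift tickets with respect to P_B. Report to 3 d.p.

-1.666

ΔQ_A = 269 − 596 = -327; ΔP_B = 11.11 − 7 = 4.11.
Midpoints: Q̄_A = 432.5, P̄_B = 9.05.
ε = (ΔQ_A/Q̄_A)/(ΔP_B/P̄_B) = (-327/432.5)/(4.11/9.05) ≈ -1.666.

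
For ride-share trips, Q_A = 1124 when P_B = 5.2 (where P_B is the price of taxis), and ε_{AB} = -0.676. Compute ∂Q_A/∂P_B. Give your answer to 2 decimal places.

-146.12

ε = (∂Q_A/∂P_B)·(P_B/Q_A) ⇒ ∂Q_A/∂P_B = ε·Q_A/P_B = -0.676 × 1124/5.2 ≈ -146.12.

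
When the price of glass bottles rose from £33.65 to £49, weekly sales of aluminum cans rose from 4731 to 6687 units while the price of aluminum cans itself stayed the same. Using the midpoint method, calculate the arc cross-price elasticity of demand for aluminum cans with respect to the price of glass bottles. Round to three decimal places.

ΔQ_A = 6687 − 4731 = 1956; ΔP_B = 49 − 33.65 = 15.35.
Midpoints: Q̄_A = 5709.0, P̄_B = 41.33.
ε = (ΔQ_A/Q̄_A)/(ΔP_B/P̄_B) = (1956/5709.0)/(15.35/41.33) ≈ 0.922.

0.922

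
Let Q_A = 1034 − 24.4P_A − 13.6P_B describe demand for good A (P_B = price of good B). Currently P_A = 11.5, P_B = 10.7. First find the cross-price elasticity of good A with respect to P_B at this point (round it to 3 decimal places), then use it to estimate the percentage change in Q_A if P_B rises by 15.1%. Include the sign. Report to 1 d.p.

At P_A = 11.5, P_B = 10.7: Q_A = 607.88.
∂Q_A/∂P_B = -13.6.
ε = (∂Q_A/∂P_B)(P_B/Q_A) = -13.6000 × 10.7/607.88 ≈ -0.239.
%ΔQ_A ≈ ε × %ΔP_B = -0.239 × (15.1%) = -3.6%.

-3.6%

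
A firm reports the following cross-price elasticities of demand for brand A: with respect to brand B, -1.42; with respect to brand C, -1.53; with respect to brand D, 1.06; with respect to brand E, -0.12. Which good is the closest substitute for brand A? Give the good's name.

Substitutes have ε > 0. Among the positive values, 1.06 (brand D) is largest.

brand D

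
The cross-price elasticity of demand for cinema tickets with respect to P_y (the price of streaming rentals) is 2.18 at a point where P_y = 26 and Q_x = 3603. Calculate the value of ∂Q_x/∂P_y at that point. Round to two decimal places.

ε = (∂Q_x/∂P_y)·(P_y/Q_x) ⇒ ∂Q_x/∂P_y = ε·Q_x/P_y = 2.18 × 3603/26 ≈ 302.10.

302.10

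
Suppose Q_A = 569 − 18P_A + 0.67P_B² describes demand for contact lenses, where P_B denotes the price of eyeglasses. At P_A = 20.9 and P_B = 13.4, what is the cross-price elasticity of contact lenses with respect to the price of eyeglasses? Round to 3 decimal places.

0.768

At P_A = 20.9 and P_B = 13.4: Q_A = 313.105.
∂Q_A/∂P_B = 1.34P_B = 1.34(13.4) = 17.9560.
ε = (∂Q_A/∂P_B)(P_B/Q_A) = 17.9560 × (13.4/313.105) ≈ 0.768.
ε > 0: substitutes.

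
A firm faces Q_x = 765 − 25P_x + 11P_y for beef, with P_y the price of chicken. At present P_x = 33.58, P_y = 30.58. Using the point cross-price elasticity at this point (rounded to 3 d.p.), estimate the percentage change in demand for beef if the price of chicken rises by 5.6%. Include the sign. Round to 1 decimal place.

At P_x = 33.58, P_y = 30.58: Q_x = 261.88.
∂Q_x/∂P_y = 11.
ε = (∂Q_x/∂P_y)(P_y/Q_x) = 11.0000 × 30.58/261.88 ≈ 1.284.
%ΔQ_x ≈ ε × %ΔP_y = 1.284 × (5.6%) = 7.2%.

7.2%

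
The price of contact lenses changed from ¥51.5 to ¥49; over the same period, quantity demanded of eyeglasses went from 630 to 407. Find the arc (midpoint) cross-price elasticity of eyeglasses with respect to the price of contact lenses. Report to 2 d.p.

ΔQ_A = 407 − 630 = -223; ΔP_B = 49 − 51.5 = -2.5.
Midpoints: Q̄_A = 518.5, P̄_B = 50.25.
ε = (ΔQ_A/Q̄_A)/(ΔP_B/P̄_B) = (-223/518.5)/(-2.5/50.25) ≈ 8.64.
ε > 0: eyeglasses and contact lenses are substitutes.

8.64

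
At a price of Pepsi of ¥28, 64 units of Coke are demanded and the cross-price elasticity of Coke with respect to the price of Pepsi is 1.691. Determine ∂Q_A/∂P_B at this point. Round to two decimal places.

ε = (∂Q_A/∂P_B)·(P_B/Q_A) ⇒ ∂Q_A/∂P_B = ε·Q_A/P_B = 1.691 × 64/28 ≈ 3.87.

3.87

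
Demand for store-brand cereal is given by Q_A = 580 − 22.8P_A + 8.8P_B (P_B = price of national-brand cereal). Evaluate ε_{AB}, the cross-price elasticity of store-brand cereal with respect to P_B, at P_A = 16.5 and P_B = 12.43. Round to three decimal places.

0.349

At P_A = 16.5 and P_B = 12.43: Q_A = 313.184.
∂Q_A/∂P_B = 8.8.
ε = (∂Q_A/∂P_B)(P_B/Q_A) = 8.8 × (12.43/313.184) ≈ 0.349.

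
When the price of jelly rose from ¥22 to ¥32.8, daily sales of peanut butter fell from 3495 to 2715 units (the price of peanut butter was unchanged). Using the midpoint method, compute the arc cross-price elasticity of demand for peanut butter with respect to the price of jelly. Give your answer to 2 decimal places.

ΔQ_A = 2715 − 3495 = -780; ΔP_B = 32.8 − 22 = 10.8.
Midpoints: Q̄_A = 3105.0, P̄_B = 27.40.
ε = (ΔQ_A/Q̄_A)/(ΔP_B/P̄_B) = (-780/3105.0)/(10.8/27.40) ≈ -0.64.

-0.64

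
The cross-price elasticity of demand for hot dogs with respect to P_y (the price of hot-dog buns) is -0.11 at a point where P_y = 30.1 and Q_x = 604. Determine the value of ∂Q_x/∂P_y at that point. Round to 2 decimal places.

-2.21

ε = (∂Q_x/∂P_y)·(P_y/Q_x) ⇒ ∂Q_x/∂P_y = ε·Q_x/P_y = -0.11 × 604/30.1 ≈ -2.21.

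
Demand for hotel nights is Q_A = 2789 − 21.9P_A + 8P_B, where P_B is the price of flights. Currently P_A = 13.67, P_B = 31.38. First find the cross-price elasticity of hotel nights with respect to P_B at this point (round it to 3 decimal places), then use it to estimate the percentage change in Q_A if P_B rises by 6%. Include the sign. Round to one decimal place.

At P_A = 13.67, P_B = 31.38: Q_A = 2740.667.
∂Q_A/∂P_B = 8.
ε = (∂Q_A/∂P_B)(P_B/Q_A) = 8.0000 × 31.38/2740.667 ≈ 0.092.
%ΔQ_A ≈ ε × %ΔP_B = 0.092 × (6%) = 0.6%.

0.6%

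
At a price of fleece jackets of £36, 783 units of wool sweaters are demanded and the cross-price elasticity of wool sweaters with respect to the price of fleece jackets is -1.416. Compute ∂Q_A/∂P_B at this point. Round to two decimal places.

-30.80

ε = (∂Q_A/∂P_B)·(P_B/Q_A) ⇒ ∂Q_A/∂P_B = ε·Q_A/P_B = -1.416 × 783/36 ≈ -30.80.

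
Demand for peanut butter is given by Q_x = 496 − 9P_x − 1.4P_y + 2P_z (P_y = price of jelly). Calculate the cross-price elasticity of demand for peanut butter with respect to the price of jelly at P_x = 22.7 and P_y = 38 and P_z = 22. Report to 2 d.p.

At P_x = 22.7 and P_y = 38 and P_z = 22: Q_x = 282.5.
∂Q_x/∂P_y = -1.4.
ε = (∂Q_x/∂P_y)(P_y/Q_x) = -1.4 × (38/282.5) ≈ -0.19.
Since ε < 0, peanut butter and jelly are complements.

-0.19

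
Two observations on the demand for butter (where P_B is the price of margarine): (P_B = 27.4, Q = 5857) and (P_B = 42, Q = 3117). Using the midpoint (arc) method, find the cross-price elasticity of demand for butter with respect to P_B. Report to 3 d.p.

-1.451

ΔQ_A = 3117 − 5857 = -2740; ΔP_B = 42 − 27.4 = 14.6.
Midpoints: Q̄_A = 4487.0, P̄_B = 34.70.
ε = (ΔQ_A/Q̄_A)/(ΔP_B/P̄_B) = (-2740/4487.0)/(14.6/34.70) ≈ -1.451.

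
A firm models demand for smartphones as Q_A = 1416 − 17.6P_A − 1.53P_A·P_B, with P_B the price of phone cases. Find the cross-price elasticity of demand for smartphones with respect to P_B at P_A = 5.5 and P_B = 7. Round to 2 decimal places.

At P_A = 5.5 and P_B = 7: Q_A = 1260.295.
∂Q_A/∂P_B = -1.53P_A = -1.53(5.5) = -8.4150.
ε = (∂Q_A/∂P_B)(P_B/Q_A) = -8.4150 × (7/1260.295) ≈ -0.05.
ε < 0: complements.

-0.05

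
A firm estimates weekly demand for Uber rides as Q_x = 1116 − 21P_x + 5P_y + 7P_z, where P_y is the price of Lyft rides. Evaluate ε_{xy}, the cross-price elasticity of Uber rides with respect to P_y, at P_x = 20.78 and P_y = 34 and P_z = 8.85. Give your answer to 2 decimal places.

At P_x = 20.78 and P_y = 34 and P_z = 8.85: Q_x = 911.57.
∂Q_x/∂P_y = 5.
ε = (∂Q_x/∂P_y)(P_y/Q_x) = 5 × (34/911.57) ≈ 0.19.
Since ε > 0, Uber rides and Lyft rides are substitutes.

0.19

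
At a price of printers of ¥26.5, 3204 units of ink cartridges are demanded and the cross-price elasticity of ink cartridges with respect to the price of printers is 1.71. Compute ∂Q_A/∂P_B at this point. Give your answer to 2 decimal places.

ε = (∂Q_A/∂P_B)·(P_B/Q_A) ⇒ ∂Q_A/∂P_B = ε·Q_A/P_B = 1.71 × 3204/26.5 ≈ 206.75.

206.75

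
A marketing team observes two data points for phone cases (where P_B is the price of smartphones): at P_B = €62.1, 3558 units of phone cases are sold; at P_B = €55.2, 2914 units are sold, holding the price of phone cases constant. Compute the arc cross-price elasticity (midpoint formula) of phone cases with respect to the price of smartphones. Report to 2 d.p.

ΔQ_A = 2914 − 3558 = -644; ΔP_B = 55.2 − 62.1 = -6.9.
Midpoints: Q̄_A = 3236.0, P̄_B = 58.65.
ε = (ΔQ_A/Q̄_A)/(ΔP_B/P̄_B) = (-644/3236.0)/(-6.9/58.65) ≈ 1.69.
ε > 0: phone cases and smartphones are substitutes.

1.69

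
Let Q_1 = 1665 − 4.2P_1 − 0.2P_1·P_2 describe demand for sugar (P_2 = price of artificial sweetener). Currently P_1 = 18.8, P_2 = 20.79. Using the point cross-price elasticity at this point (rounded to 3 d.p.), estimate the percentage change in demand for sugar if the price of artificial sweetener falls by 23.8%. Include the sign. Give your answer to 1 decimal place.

1.2%

At P_1 = 18.8, P_2 = 20.79: Q_1 = 1507.870.
∂Q_1/∂P_2 = -0.2P_1 = -3.7600.
ε = (∂Q_1/∂P_2)(P_2/Q_1) = -3.7600 × 20.79/1507.870 ≈ -0.052.
%ΔQ_1 ≈ ε × %ΔP_2 = -0.052 × (-23.8%) = 1.2%.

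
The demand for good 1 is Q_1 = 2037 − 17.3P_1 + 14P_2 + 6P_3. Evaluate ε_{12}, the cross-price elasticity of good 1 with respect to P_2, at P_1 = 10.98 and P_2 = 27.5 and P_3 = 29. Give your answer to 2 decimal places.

0.16

At P_1 = 10.98 and P_2 = 27.5 and P_3 = 29: Q_1 = 2406.046.
∂Q_1/∂P_2 = 14.
ε = (∂Q_1/∂P_2)(P_2/Q_1) = 14 × (27.5/2406.046) ≈ 0.16.
Since ε > 0, good 1 and good 2 are substitutes.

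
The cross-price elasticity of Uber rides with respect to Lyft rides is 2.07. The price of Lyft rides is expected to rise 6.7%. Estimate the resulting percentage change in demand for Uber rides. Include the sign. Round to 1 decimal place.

%ΔQ ≈ ε × %ΔP of Lyft rides = 2.07 × (6.7%) = 13.9%.
Demand for Uber rides rises by about 13.9%.

13.9%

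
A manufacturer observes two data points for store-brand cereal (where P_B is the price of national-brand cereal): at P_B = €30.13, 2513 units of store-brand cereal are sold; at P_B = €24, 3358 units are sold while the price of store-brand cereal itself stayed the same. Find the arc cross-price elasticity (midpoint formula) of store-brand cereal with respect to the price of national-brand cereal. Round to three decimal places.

-1.271

ΔQ_A = 3358 − 2513 = 845; ΔP_B = 24 − 30.13 = -6.13.
Midpoints: Q̄_A = 2935.5, P̄_B = 27.06.
ε = (ΔQ_A/Q̄_A)/(ΔP_B/P̄_B) = (845/2935.5)/(-6.13/27.06) ≈ -1.271.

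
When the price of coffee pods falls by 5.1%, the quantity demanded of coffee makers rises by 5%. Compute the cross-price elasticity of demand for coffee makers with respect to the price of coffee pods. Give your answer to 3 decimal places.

-0.980

ε = (%ΔQ of coffee makers) / (%ΔP of coffee pods) = (5%) / (-5.1%) ≈ -0.980.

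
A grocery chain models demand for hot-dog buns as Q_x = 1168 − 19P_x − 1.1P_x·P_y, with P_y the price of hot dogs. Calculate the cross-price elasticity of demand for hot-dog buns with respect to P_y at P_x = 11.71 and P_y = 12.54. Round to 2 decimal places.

-0.21

At P_x = 11.71 and P_y = 12.54: Q_x = 783.982.
∂Q_x/∂P_y = -1.1P_x = -1.1(11.71) = -12.8810.
ε = (∂Q_x/∂P_y)(P_y/Q_x) = -12.8810 × (12.54/783.982) ≈ -0.21.
ε < 0: complements.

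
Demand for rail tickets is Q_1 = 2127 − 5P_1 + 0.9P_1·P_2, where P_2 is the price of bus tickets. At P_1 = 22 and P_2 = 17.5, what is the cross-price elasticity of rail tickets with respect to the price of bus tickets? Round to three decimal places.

0.147

At P_1 = 22 and P_2 = 17.5: Q_1 = 2363.5.
∂Q_1/∂P_2 = 0.9P_1 = 0.9(22) = 19.8000.
ε = (∂Q_1/∂P_2)(P_2/Q_1) = 19.8000 × (17.5/2363.5) ≈ 0.147.
ε > 0: substitutes.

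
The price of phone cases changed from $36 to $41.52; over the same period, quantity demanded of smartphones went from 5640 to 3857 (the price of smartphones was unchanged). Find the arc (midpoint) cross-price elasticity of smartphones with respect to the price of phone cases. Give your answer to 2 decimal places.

ΔQ_A = 3857 − 5640 = -1783; ΔP_B = 41.52 − 36 = 5.52.
Midpoints: Q̄_A = 4748.5, P̄_B = 38.76.
ε = (ΔQ_A/Q̄_A)/(ΔP_B/P̄_B) = (-1783/4748.5)/(5.52/38.76) ≈ -2.64.
ε < 0: smartphones and phone cases are complements.

-2.64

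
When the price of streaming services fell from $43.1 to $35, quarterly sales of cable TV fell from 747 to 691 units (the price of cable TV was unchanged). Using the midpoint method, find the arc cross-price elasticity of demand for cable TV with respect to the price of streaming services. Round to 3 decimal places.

ΔQ_A = 691 − 747 = -56; ΔP_B = 35 − 43.1 = -8.1.
Midpoints: Q̄_A = 719.0, P̄_B = 39.05.
ε = (ΔQ_A/Q̄_A)/(ΔP_B/P̄_B) = (-56/719.0)/(-8.1/39.05) ≈ 0.375.

0.375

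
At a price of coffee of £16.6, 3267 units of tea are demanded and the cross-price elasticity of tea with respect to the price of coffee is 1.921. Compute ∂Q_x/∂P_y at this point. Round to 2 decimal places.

ε = (∂Q_x/∂P_y)·(P_y/Q_x) ⇒ ∂Q_x/∂P_y = ε·Q_x/P_y = 1.921 × 3267/16.6 ≈ 378.07.

378.07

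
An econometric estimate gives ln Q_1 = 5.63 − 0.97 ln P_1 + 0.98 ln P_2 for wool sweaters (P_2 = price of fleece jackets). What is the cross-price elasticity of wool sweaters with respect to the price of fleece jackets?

In a log-linear (constant-elasticity) demand function, the coefficient on ln P_2 is the cross-price elasticity.
ε = 0.98. Positive, so wool sweaters and fleece jackets are substitutes.

0.98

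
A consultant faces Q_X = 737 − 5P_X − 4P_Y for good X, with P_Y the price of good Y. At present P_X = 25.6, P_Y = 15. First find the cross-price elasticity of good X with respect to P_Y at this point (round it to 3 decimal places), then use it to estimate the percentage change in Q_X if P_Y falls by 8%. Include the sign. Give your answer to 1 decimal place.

0.9%

At P_X = 25.6, P_Y = 15: Q_X = 549.
∂Q_X/∂P_Y = -4.
ε = (∂Q_X/∂P_Y)(P_Y/Q_X) = -4.0000 × 15/549 ≈ -0.109.
%ΔQ_X ≈ ε × %ΔP_Y = -0.109 × (-8%) = 0.9%.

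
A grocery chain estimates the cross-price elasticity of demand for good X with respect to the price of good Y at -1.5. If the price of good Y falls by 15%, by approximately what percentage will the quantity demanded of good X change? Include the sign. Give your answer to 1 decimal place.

%ΔQ ≈ ε × %ΔP of good Y = -1.5 × (-15%) = 22.5%.
Demand for good X rises by about 22.5%.

22.5%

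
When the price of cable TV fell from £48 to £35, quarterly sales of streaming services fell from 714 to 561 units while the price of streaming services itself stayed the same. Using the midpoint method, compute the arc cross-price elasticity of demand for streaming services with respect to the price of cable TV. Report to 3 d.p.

0.766

ΔQ_A = 561 − 714 = -153; ΔP_B = 35 − 48 = -13.
Midpoints: Q̄_A = 637.5, P̄_B = 41.50.
ε = (ΔQ_A/Q̄_A)/(ΔP_B/P̄_B) = (-153/637.5)/(-13/41.50) ≈ 0.766.
ε > 0: streaming services and cable TV are substitutes.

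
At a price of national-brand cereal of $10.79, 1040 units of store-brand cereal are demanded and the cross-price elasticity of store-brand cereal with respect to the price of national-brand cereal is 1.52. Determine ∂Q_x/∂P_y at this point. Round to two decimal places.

ε = (∂Q_x/∂P_y)·(P_y/Q_x) ⇒ ∂Q_x/∂P_y = ε·Q_x/P_y = 1.52 × 1040/10.79 ≈ 146.51.

146.51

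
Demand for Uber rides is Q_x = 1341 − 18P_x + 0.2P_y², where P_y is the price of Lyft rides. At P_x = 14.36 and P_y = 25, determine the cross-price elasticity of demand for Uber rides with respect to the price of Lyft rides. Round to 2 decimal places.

0.21

At P_x = 14.36 and P_y = 25: Q_x = 1207.52.
∂Q_x/∂P_y = 0.4P_y = 0.4(25) = 10.0000.
ε = (∂Q_x/∂P_y)(P_y/Q_x) = 10.0000 × (25/1207.52) ≈ 0.21.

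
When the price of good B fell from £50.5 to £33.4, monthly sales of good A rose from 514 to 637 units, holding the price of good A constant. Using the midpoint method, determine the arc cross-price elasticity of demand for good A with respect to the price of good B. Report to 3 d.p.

ΔQ_A = 637 − 514 = 123; ΔP_B = 33.4 − 50.5 = -17.1.
Midpoints: Q̄_A = 575.5, P̄_B = 41.95.
ε = (ΔQ_A/Q̄_A)/(ΔP_B/P̄_B) = (123/575.5)/(-17.1/41.95) ≈ -0.524.

-0.524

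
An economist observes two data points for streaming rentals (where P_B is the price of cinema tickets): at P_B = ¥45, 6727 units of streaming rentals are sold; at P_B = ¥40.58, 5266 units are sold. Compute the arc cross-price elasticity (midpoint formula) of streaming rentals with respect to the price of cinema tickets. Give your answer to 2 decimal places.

ΔQ_A = 5266 − 6727 = -1461; ΔP_B = 40.58 − 45 = -4.42.
Midpoints: Q̄_A = 5996.5, P̄_B = 42.79.
ε = (ΔQ_A/Q̄_A)/(ΔP_B/P̄_B) = (-1461/5996.5)/(-4.42/42.79) ≈ 2.36.

2.36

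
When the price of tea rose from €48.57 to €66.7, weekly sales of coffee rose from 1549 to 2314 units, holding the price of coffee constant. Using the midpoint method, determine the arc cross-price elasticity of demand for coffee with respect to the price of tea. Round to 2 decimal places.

ΔQ_A = 2314 − 1549 = 765; ΔP_B = 66.7 − 48.57 = 18.13.
Midpoints: Q̄_A = 1931.5, P̄_B = 57.64.
ε = (ΔQ_A/Q̄_A)/(ΔP_B/P̄_B) = (765/1931.5)/(18.13/57.64) ≈ 1.26.
ε > 0: coffee and tea are substitutes.

1.26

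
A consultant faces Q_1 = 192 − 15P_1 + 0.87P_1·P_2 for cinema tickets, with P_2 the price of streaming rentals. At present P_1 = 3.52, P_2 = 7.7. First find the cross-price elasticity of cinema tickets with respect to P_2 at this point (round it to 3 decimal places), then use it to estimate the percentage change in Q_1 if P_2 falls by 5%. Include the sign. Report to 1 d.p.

At P_1 = 3.52, P_2 = 7.7: Q_1 = 162.780.
∂Q_1/∂P_2 = 0.87P_1 = 3.0624.
ε = (∂Q_1/∂P_2)(P_2/Q_1) = 3.0624 × 7.7/162.780 ≈ 0.145.
%ΔQ_1 ≈ ε × %ΔP_2 = 0.145 × (-5%) = -0.7%.

-0.7%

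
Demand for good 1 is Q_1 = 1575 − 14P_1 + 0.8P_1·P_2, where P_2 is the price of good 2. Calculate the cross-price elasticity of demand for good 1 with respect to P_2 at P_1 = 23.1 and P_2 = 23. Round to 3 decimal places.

0.254

At P_1 = 23.1 and P_2 = 23: Q_1 = 1676.64.
∂Q_1/∂P_2 = 0.8P_1 = 0.8(23.1) = 18.4800.
ε = (∂Q_1/∂P_2)(P_2/Q_1) = 18.4800 × (23/1676.64) ≈ 0.254.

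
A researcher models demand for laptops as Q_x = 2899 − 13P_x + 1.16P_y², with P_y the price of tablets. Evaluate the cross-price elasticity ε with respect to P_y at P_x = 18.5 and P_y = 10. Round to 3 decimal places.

At P_x = 18.5 and P_y = 10: Q_x = 2774.5.
∂Q_x/∂P_y = 2.32P_y = 2.32(10) = 23.2000.
ε = (∂Q_x/∂P_y)(P_y/Q_x) = 23.2000 × (10/2774.5) ≈ 0.084.
ε > 0: substitutes.

0.084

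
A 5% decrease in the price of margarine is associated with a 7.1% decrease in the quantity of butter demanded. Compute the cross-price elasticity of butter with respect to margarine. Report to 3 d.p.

ε = (%ΔQ of butter) / (%ΔP of margarine) = (-7.1%) / (-5%) ≈ 1.420.
Positive cross-price elasticity: substitutes.

1.420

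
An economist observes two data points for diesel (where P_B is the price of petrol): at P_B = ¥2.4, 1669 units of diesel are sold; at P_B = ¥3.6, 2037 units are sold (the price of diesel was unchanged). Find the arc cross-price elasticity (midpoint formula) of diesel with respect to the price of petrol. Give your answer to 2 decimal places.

0.50

ΔQ_A = 2037 − 1669 = 368; ΔP_B = 3.6 − 2.4 = 1.2.
Midpoints: Q̄_A = 1853.0, P̄_B = 3.00.
ε = (ΔQ_A/Q̄_A)/(ΔP_B/P̄_B) = (368/1853.0)/(1.2/3.00) ≈ 0.50.
ε > 0: diesel and petrol are substitutes.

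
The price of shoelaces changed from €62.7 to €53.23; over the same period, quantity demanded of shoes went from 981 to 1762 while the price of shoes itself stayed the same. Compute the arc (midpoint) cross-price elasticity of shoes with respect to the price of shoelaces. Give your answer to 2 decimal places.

ΔQ_A = 1762 − 981 = 781; ΔP_B = 53.23 − 62.7 = -9.47.
Midpoints: Q̄_A = 1371.5, P̄_B = 57.97.
ε = (ΔQ_A/Q̄_A)/(ΔP_B/P̄_B) = (781/1371.5)/(-9.47/57.97) ≈ -3.49.
ε < 0: shoes and shoelaces are complements.

-3.49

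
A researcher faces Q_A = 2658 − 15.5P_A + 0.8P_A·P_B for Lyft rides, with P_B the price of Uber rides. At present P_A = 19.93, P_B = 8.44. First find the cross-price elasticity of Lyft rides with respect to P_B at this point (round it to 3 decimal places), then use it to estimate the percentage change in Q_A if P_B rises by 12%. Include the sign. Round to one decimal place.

At P_A = 19.93, P_B = 8.44: Q_A = 2483.652.
∂Q_A/∂P_B = 0.8P_A = 15.9440.
ε = (∂Q_A/∂P_B)(P_B/Q_A) = 15.9440 × 8.44/2483.652 ≈ 0.054.
%ΔQ_A ≈ ε × %ΔP_B = 0.054 × (12%) = 0.6%.

0.6%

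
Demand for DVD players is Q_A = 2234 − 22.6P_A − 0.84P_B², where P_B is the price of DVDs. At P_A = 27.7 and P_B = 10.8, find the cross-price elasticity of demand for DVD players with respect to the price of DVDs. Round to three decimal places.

At P_A = 27.7 and P_B = 10.8: Q_A = 1510.002.
∂Q_A/∂P_B = -1.68P_B = -1.68(10.8) = -18.1440.
ε = (∂Q_A/∂P_B)(P_B/Q_A) = -18.1440 × (10.8/1510.002) ≈ -0.130.

-0.130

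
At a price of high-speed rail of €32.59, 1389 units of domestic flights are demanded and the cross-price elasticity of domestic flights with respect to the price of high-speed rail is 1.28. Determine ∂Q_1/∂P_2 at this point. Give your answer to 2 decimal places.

54.55

ε = (∂Q_1/∂P_2)·(P_2/Q_1) ⇒ ∂Q_1/∂P_2 = ε·Q_1/P_2 = 1.28 × 1389/32.59 ≈ 54.55.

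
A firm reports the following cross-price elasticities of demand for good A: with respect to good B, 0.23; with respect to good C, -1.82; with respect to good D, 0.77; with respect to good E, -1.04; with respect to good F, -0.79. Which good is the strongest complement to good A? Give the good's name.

good C

Complements have ε < 0. The most negative value is -1.82 (good C).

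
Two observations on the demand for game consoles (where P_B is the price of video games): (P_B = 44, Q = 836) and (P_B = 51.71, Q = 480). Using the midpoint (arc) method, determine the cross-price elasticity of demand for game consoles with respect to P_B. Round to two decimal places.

ΔQ_A = 480 − 836 = -356; ΔP_B = 51.71 − 44 = 7.71.
Midpoints: Q̄_A = 658.0, P̄_B = 47.86.
ε = (ΔQ_A/Q̄_A)/(ΔP_B/P̄_B) = (-356/658.0)/(7.71/47.86) ≈ -3.36.
ε < 0: game consoles and video games are complements.

-3.36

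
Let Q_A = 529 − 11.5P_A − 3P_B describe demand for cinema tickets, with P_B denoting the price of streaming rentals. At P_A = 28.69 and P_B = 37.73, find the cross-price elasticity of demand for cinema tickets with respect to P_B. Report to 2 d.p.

At P_A = 28.69 and P_B = 37.73: Q_A = 85.875.
∂Q_A/∂P_B = -3.
ε = (∂Q_A/∂P_B)(P_B/Q_A) = -3 × (37.73/85.875) ≈ -1.32.

-1.32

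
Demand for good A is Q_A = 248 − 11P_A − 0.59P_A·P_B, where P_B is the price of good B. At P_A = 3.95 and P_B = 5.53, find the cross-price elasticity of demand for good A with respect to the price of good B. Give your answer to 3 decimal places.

-0.067

At P_A = 3.95 and P_B = 5.53: Q_A = 191.662.
∂Q_A/∂P_B = -0.59P_A = -0.59(3.95) = -2.3305.
ε = (∂Q_A/∂P_B)(P_B/Q_A) = -2.3305 × (5.53/191.662) ≈ -0.067.
ε < 0: complements.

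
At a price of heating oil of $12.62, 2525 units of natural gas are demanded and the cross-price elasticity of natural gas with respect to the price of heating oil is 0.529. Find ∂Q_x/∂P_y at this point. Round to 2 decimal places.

105.84

ε = (∂Q_x/∂P_y)·(P_y/Q_x) ⇒ ∂Q_x/∂P_y = ε·Q_x/P_y = 0.529 × 2525/12.62 ≈ 105.84.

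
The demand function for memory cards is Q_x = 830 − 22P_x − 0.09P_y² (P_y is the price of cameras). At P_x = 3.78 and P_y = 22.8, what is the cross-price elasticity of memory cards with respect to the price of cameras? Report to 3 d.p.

At P_x = 3.78 and P_y = 22.8: Q_x = 700.054.
∂Q_x/∂P_y = -0.18P_y = -0.18(22.8) = -4.1040.
ε = (∂Q_x/∂P_y)(P_y/Q_x) = -4.1040 × (22.8/700.054) ≈ -0.134.
ε < 0: complements.

-0.134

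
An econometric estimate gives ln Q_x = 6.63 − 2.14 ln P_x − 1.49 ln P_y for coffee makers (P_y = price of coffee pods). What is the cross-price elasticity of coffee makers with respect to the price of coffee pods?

In a log-linear (constant-elasticity) demand function, the coefficient on ln P_y is the cross-price elasticity.
ε = -1.49. Negative, so coffee makers and coffee pods are complements.

-1.49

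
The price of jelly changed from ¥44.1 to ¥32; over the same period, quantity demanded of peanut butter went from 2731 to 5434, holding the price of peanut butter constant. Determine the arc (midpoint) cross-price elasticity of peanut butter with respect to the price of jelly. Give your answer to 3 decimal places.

ΔQ_A = 5434 − 2731 = 2703; ΔP_B = 32 − 44.1 = -12.1.
Midpoints: Q̄_A = 4082.5, P̄_B = 38.05.
ε = (ΔQ_A/Q̄_A)/(ΔP_B/P̄_B) = (2703/4082.5)/(-12.1/38.05) ≈ -2.082.

-2.082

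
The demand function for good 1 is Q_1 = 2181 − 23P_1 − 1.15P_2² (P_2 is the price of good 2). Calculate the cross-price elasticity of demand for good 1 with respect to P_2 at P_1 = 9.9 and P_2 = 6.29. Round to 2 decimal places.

-0.05

At P_1 = 9.9 and P_2 = 6.29: Q_1 = 1907.801.
∂Q_1/∂P_2 = -2.3P_2 = -2.3(6.29) = -14.4670.
ε = (∂Q_1/∂P_2)(P_2/Q_1) = -14.4670 × (6.29/1907.801) ≈ -0.05.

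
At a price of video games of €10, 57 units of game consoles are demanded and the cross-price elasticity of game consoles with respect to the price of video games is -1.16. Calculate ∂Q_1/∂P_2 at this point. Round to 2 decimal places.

ε = (∂Q_1/∂P_2)·(P_2/Q_1) ⇒ ∂Q_1/∂P_2 = ε·Q_1/P_2 = -1.16 × 57/10 ≈ -6.61.

-6.61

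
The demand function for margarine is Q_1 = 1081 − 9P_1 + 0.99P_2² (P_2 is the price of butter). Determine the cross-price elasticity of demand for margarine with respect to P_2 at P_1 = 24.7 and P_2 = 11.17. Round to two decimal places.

0.25

At P_1 = 24.7 and P_2 = 11.17: Q_1 = 982.221.
∂Q_1/∂P_2 = 1.98P_2 = 1.98(11.17) = 22.1166.
ε = (∂Q_1/∂P_2)(P_2/Q_1) = 22.1166 × (11.17/982.221) ≈ 0.25.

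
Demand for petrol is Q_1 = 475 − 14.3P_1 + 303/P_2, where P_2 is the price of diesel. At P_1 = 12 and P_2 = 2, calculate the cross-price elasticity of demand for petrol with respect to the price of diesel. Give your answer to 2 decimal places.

At P_1 = 12 and P_2 = 2: Q_1 = 454.9.
∂Q_1/∂P_2 = −303/P_2² = -75.7500.
ε = (∂Q_1/∂P_2)(P_2/Q_1) = -75.7500 × (2/454.9) ≈ -0.33.

-0.33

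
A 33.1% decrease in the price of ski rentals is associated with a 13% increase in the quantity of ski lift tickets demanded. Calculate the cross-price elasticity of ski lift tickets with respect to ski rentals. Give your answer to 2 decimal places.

-0.39

ε = (%ΔQ of ski lift tickets) / (%ΔP of ski rentals) = (13%) / (-33.1%) ≈ -0.39.
Negative cross-price elasticity: complements.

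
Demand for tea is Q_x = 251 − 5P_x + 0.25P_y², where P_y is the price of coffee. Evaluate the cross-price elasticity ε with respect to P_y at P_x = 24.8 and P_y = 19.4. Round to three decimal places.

0.851

At P_x = 24.8 and P_y = 19.4: Q_x = 221.09.
∂Q_x/∂P_y = 0.5P_y = 0.5(19.4) = 9.7000.
ε = (∂Q_x/∂P_y)(P_y/Q_x) = 9.7000 × (19.4/221.09) ≈ 0.851.
ε > 0: substitutes.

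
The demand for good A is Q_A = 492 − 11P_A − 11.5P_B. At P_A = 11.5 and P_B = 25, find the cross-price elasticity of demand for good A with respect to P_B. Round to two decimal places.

At P_A = 11.5 and P_B = 25: Q_A = 78.
∂Q_A/∂P_B = -11.5.
ε = (∂Q_A/∂P_B)(P_B/Q_A) = -11.5 × (25/78) ≈ -3.69.
Since ε < 0, good A and good B are complements.

-3.69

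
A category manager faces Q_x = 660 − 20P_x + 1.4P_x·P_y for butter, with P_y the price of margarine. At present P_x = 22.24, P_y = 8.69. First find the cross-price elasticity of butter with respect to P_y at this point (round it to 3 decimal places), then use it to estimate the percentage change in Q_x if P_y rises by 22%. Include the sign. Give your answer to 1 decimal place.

12.3%

At P_x = 22.24, P_y = 8.69: Q_x = 485.772.
∂Q_x/∂P_y = 1.4P_x = 31.1360.
ε = (∂Q_x/∂P_y)(P_y/Q_x) = 31.1360 × 8.69/485.772 ≈ 0.557.
%ΔQ_x ≈ ε × %ΔP_y = 0.557 × (22%) = 12.3%.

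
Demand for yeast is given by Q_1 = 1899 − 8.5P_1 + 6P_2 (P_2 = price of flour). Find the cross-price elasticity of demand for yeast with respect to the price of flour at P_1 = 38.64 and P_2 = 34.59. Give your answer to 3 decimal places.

At P_1 = 38.64 and P_2 = 34.59: Q_1 = 1778.1.
∂Q_1/∂P_2 = 6.
ε = (∂Q_1/∂P_2)(P_2/Q_1) = 6 × (34.59/1778.1) ≈ 0.117.
Since ε > 0, yeast and flour are substitutes.

0.117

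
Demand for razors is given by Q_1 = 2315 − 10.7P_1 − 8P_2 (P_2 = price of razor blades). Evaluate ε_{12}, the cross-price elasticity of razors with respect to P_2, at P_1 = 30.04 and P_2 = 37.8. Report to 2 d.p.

-0.18

At P_1 = 30.04 and P_2 = 37.8: Q_1 = 1691.172.
∂Q_1/∂P_2 = -8.
ε = (∂Q_1/∂P_2)(P_2/Q_1) = -8 × (37.8/1691.172) ≈ -0.18.
Since ε < 0, razors and razor blades are complements.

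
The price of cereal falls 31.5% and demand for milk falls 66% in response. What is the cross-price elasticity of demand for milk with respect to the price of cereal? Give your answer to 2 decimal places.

ε = (%ΔQ of milk) / (%ΔP of cereal) = (-66%) / (-31.5%) ≈ 2.10.

2.10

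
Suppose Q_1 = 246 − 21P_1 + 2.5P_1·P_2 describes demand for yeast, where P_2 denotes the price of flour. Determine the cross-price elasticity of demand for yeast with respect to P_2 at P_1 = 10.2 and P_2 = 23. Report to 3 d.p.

0.949

At P_1 = 10.2 and P_2 = 23: Q_1 = 618.3.
∂Q_1/∂P_2 = 2.5P_1 = 2.5(10.2) = 25.5000.
ε = (∂Q_1/∂P_2)(P_2/Q_1) = 25.5000 × (23/618.3) ≈ 0.949.
ε > 0: substitutes.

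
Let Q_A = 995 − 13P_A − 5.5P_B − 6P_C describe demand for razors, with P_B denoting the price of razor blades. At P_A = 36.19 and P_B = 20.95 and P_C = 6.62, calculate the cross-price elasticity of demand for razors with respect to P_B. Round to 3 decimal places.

-0.312

At P_A = 36.19 and P_B = 20.95 and P_C = 6.62: Q_A = 369.585.
∂Q_A/∂P_B = -5.5.
ε = (∂Q_A/∂P_B)(P_B/Q_A) = -5.5 × (20.95/369.585) ≈ -0.312.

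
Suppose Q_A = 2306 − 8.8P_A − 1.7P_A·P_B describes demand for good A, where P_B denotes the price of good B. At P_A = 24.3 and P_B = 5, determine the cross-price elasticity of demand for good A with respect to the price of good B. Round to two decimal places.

-0.11

At P_A = 24.3 and P_B = 5: Q_A = 1885.61.
∂Q_A/∂P_B = -1.7P_A = -1.7(24.3) = -41.3100.
ε = (∂Q_A/∂P_B)(P_B/Q_A) = -41.3100 × (5/1885.61) ≈ -0.11.
ε < 0: complements.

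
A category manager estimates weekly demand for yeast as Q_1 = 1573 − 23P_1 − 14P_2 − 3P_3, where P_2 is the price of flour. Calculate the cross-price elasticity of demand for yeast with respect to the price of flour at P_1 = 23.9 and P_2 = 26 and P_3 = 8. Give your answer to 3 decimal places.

-0.573

At P_1 = 23.9 and P_2 = 26 and P_3 = 8: Q_1 = 635.3.
∂Q_1/∂P_2 = -14.
ε = (∂Q_1/∂P_2)(P_2/Q_1) = -14 × (26/635.3) ≈ -0.573.
Since ε < 0, yeast and flour are complements.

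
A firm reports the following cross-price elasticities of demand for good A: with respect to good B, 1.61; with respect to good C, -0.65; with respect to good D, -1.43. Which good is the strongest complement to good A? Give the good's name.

Complements have ε < 0. The most negative value is -1.43 (good D).

good D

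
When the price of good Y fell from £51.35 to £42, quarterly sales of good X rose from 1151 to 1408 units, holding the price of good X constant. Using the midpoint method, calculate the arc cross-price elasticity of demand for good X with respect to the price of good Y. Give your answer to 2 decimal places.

ΔQ_X = 1408 − 1151 = 257; ΔP_Y = 42 − 51.35 = -9.35.
Midpoints: Q̄_X = 1279.5, P̄_Y = 46.67.
ε = (ΔQ_X/Q̄_X)/(ΔP_Y/P̄_Y) = (257/1279.5)/(-9.35/46.67) ≈ -1.00.
ε < 0: good X and good Y are complements.

-1.00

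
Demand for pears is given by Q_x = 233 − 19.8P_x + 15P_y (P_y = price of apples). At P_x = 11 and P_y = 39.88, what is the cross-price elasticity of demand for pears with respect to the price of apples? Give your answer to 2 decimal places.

0.98

At P_x = 11 and P_y = 39.88: Q_x = 613.4.
∂Q_x/∂P_y = 15.
ε = (∂Q_x/∂P_y)(P_y/Q_x) = 15 × (39.88/613.4) ≈ 0.98.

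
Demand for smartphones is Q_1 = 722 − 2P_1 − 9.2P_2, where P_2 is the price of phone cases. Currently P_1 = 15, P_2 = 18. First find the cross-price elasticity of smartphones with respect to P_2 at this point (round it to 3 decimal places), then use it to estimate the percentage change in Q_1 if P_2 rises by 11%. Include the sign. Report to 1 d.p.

At P_1 = 15, P_2 = 18: Q_1 = 526.4.
∂Q_1/∂P_2 = -9.2.
ε = (∂Q_1/∂P_2)(P_2/Q_1) = -9.2000 × 18/526.4 ≈ -0.315.
%ΔQ_1 ≈ ε × %ΔP_2 = -0.315 × (11%) = -3.5%.

-3.5%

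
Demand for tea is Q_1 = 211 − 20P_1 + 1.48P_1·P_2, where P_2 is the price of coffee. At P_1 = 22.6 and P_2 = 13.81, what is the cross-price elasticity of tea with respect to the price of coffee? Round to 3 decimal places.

2.091

At P_1 = 22.6 and P_2 = 13.81: Q_1 = 220.917.
∂Q_1/∂P_2 = 1.48P_1 = 1.48(22.6) = 33.4480.
ε = (∂Q_1/∂P_2)(P_2/Q_1) = 33.4480 × (13.81/220.917) ≈ 2.091.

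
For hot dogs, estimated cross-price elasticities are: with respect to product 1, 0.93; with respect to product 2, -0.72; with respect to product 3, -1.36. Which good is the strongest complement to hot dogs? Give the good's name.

Complements have ε < 0. The most negative value is -1.36 (product 3).

product 3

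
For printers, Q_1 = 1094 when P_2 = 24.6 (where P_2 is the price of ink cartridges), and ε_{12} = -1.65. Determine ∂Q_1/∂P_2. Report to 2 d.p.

-73.38

ε = (∂Q_1/∂P_2)·(P_2/Q_1) ⇒ ∂Q_1/∂P_2 = ε·Q_1/P_2 = -1.65 × 1094/24.6 ≈ -73.38.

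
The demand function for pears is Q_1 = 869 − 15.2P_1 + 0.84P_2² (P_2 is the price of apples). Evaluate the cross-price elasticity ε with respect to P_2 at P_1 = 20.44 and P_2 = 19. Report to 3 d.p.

0.704

At P_1 = 20.44 and P_2 = 19: Q_1 = 861.552.
∂Q_1/∂P_2 = 1.68P_2 = 1.68(19) = 31.9200.
ε = (∂Q_1/∂P_2)(P_2/Q_1) = 31.9200 × (19/861.552) ≈ 0.704.
ε > 0: substitutes.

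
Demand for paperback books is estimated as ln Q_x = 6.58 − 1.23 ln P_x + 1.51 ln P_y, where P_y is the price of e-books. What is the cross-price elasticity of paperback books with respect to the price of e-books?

1.51

In a log-linear (constant-elasticity) demand function, the coefficient on ln P_y is the cross-price elasticity.
ε = 1.51. Positive, so paperback books and e-books are substitutes.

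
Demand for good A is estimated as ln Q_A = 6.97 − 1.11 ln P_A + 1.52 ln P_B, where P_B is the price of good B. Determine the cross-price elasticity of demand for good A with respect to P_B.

In a log-linear (constant-elasticity) demand function, the coefficient on ln P_B is the cross-price elasticity.
ε = 1.52. Positive, so good A and good B are substitutes.

1.52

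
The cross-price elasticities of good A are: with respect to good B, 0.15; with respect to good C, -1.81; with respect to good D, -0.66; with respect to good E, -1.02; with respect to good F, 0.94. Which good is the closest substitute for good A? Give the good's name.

Substitutes have ε > 0. Among the positive values, 0.94 (good F) is largest.

good F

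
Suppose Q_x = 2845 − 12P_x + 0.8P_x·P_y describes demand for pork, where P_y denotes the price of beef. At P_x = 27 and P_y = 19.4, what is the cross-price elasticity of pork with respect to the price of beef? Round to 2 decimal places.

At P_x = 27 and P_y = 19.4: Q_x = 2940.04.
∂Q_x/∂P_y = 0.8P_x = 0.8(27) = 21.6000.
ε = (∂Q_x/∂P_y)(P_y/Q_x) = 21.6000 × (19.4/2940.04) ≈ 0.14.

0.14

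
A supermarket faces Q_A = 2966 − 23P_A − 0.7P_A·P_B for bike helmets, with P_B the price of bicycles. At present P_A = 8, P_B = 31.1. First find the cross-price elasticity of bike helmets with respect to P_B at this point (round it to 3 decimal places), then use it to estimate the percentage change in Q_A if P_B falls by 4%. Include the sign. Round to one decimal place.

0.3%

At P_A = 8, P_B = 31.1: Q_A = 2607.84.
∂Q_A/∂P_B = -0.7P_A = -5.6000.
ε = (∂Q_A/∂P_B)(P_B/Q_A) = -5.6000 × 31.1/2607.84 ≈ -0.067.
%ΔQ_A ≈ ε × %ΔP_B = -0.067 × (-4%) = 0.3%.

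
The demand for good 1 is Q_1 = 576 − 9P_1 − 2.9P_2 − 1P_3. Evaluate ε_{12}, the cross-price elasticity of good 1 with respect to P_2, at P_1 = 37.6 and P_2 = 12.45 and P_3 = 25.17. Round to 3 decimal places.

At P_1 = 37.6 and P_2 = 12.45 and P_3 = 25.17: Q_1 = 176.325.
∂Q_1/∂P_2 = -2.9.
ε = (∂Q_1/∂P_2)(P_2/Q_1) = -2.9 × (12.45/176.325) ≈ -0.205.
Since ε < 0, good 1 and good 2 are complements.

-0.205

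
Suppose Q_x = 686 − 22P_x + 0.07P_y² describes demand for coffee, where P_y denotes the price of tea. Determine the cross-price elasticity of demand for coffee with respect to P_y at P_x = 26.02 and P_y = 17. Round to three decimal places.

0.302

At P_x = 26.02 and P_y = 17: Q_x = 133.79.
∂Q_x/∂P_y = 0.14P_y = 0.14(17) = 2.3800.
ε = (∂Q_x/∂P_y)(P_y/Q_x) = 2.3800 × (17/133.79) ≈ 0.302.
ε > 0: substitutes.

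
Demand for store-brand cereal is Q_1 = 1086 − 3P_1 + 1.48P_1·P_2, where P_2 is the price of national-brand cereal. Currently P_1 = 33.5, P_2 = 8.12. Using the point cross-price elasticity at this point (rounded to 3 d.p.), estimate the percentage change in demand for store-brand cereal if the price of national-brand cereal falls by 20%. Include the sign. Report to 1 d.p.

At P_1 = 33.5, P_2 = 8.12: Q_1 = 1388.090.
∂Q_1/∂P_2 = 1.48P_1 = 49.5800.
ε = (∂Q_1/∂P_2)(P_2/Q_1) = 49.5800 × 8.12/1388.090 ≈ 0.290.
%ΔQ_1 ≈ ε × %ΔP_2 = 0.290 × (-20%) = -5.8%.

-5.8%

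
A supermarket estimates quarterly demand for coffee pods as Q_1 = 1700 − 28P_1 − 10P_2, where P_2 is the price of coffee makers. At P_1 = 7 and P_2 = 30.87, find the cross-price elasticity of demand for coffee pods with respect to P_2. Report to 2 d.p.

At P_1 = 7 and P_2 = 30.87: Q_1 = 1195.3.
∂Q_1/∂P_2 = -10.
ε = (∂Q_1/∂P_2)(P_2/Q_1) = -10 × (30.87/1195.3) ≈ -0.26.

-0.26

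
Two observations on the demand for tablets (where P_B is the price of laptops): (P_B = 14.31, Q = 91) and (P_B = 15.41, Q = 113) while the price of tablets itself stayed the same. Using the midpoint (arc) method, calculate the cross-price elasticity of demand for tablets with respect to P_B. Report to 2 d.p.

2.91

ΔQ_A = 113 − 91 = 22; ΔP_B = 15.41 − 14.31 = 1.1.
Midpoints: Q̄_A = 102.0, P̄_B = 14.86.
ε = (ΔQ_A/Q̄_A)/(ΔP_B/P̄_B) = (22/102.0)/(1.1/14.86) ≈ 2.91.
ε > 0: tablets and laptops are substitutes.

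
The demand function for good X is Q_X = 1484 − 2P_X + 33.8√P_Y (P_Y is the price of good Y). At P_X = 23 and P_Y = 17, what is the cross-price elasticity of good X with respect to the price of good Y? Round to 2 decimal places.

0.04

At P_X = 23 and P_Y = 17: Q_X = 1577.361.
∂Q_X/∂P_Y = 33.8/(2√P_Y) = 33.8/(2√17) = 4.0989.
ε = (∂Q_X/∂P_Y)(P_Y/Q_X) = 4.0989 × (17/1577.361) ≈ 0.04.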